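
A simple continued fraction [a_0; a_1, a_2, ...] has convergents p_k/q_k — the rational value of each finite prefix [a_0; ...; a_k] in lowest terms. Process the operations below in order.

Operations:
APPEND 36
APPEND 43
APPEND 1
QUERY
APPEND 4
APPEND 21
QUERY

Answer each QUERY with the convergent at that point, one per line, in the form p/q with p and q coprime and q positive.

APPEND 36: p_0 = 36·1 + 0 = 36, q_0 = 36·0 + 1 = 1 → 36/1
APPEND 43: p_1 = 43·36 + 1 = 1549, q_1 = 43·1 + 0 = 43 → 1549/43
APPEND 1: p_2 = 1·1549 + 36 = 1585, q_2 = 1·43 + 1 = 44 → 1585/44
APPEND 4: p_3 = 4·1585 + 1549 = 7889, q_3 = 4·44 + 43 = 219 → 7889/219
APPEND 21: p_4 = 21·7889 + 1585 = 167254, q_4 = 21·219 + 44 = 4643 → 167254/4643

1585/44
167254/4643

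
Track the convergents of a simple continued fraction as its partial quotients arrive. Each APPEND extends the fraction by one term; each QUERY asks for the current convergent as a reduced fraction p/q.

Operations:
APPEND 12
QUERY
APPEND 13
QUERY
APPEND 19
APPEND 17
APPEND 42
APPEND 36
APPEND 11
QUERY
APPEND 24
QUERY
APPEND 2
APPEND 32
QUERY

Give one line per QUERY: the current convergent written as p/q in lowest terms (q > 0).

12/1
157/13
853325335/70659321
20557187796/1702231109
1363523617460/112906120357

APPEND 12: p_0 = 12·1 + 0 = 12, q_0 = 12·0 + 1 = 1 → 12/1
APPEND 13: p_1 = 13·12 + 1 = 157, q_1 = 13·1 + 0 = 13 → 157/13
APPEND 19: p_2 = 19·157 + 12 = 2995, q_2 = 19·13 + 1 = 248 → 2995/248
APPEND 17: p_3 = 17·2995 + 157 = 51072, q_3 = 17·248 + 13 = 4229 → 51072/4229
APPEND 42: p_4 = 42·51072 + 2995 = 2148019, q_4 = 42·4229 + 248 = 177866 → 2148019/177866
APPEND 36: p_5 = 36·2148019 + 51072 = 77379756, q_5 = 36·177866 + 4229 = 6407405 → 77379756/6407405
APPEND 11: p_6 = 11·77379756 + 2148019 = 853325335, q_6 = 11·6407405 + 177866 = 70659321 → 853325335/70659321
APPEND 24: p_7 = 24·853325335 + 77379756 = 20557187796, q_7 = 24·70659321 + 6407405 = 1702231109 → 20557187796/1702231109
APPEND 2: p_8 = 2·20557187796 + 853325335 = 41967700927, q_8 = 2·1702231109 + 70659321 = 3475121539 → 41967700927/3475121539
APPEND 32: p_9 = 32·41967700927 + 20557187796 = 1363523617460, q_9 = 32·3475121539 + 1702231109 = 112906120357 → 1363523617460/112906120357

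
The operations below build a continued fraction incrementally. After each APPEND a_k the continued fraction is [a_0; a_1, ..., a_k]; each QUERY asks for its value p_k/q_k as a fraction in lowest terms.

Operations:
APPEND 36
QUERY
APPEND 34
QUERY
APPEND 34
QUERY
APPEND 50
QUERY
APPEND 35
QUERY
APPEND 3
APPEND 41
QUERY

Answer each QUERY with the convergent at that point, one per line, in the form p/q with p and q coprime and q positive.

APPEND 36: p_0 = 36·1 + 0 = 36, q_0 = 36·0 + 1 = 1 → 36/1
APPEND 34: p_1 = 34·36 + 1 = 1225, q_1 = 34·1 + 0 = 34 → 1225/34
APPEND 34: p_2 = 34·1225 + 36 = 41686, q_2 = 34·34 + 1 = 1157 → 41686/1157
APPEND 50: p_3 = 50·41686 + 1225 = 2085525, q_3 = 50·1157 + 34 = 57884 → 2085525/57884
APPEND 35: p_4 = 35·2085525 + 41686 = 73035061, q_4 = 35·57884 + 1157 = 2027097 → 73035061/2027097
APPEND 3: p_5 = 3·73035061 + 2085525 = 221190708, q_5 = 3·2027097 + 57884 = 6139175 → 221190708/6139175
APPEND 41: p_6 = 41·221190708 + 73035061 = 9141854089, q_6 = 41·6139175 + 2027097 = 253733272 → 9141854089/253733272

36/1
1225/34
41686/1157
2085525/57884
73035061/2027097
9141854089/253733272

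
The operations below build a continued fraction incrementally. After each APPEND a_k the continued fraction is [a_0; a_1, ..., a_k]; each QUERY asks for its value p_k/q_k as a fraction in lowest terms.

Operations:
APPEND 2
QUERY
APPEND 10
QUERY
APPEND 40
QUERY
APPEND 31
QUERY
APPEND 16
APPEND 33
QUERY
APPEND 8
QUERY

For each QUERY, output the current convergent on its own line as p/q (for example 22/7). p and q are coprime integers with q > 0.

APPEND 2: p_0 = 2·1 + 0 = 2, q_0 = 2·0 + 1 = 1 → 2/1
APPEND 10: p_1 = 10·2 + 1 = 21, q_1 = 10·1 + 0 = 10 → 21/10
APPEND 40: p_2 = 40·21 + 2 = 842, q_2 = 40·10 + 1 = 401 → 842/401
APPEND 31: p_3 = 31·842 + 21 = 26123, q_3 = 31·401 + 10 = 12441 → 26123/12441
APPEND 16: p_4 = 16·26123 + 842 = 418810, q_4 = 16·12441 + 401 = 199457 → 418810/199457
APPEND 33: p_5 = 33·418810 + 26123 = 13846853, q_5 = 33·199457 + 12441 = 6594522 → 13846853/6594522
APPEND 8: p_6 = 8·13846853 + 418810 = 111193634, q_6 = 8·6594522 + 199457 = 52955633 → 111193634/52955633

2/1
21/10
842/401
26123/12441
13846853/6594522
111193634/52955633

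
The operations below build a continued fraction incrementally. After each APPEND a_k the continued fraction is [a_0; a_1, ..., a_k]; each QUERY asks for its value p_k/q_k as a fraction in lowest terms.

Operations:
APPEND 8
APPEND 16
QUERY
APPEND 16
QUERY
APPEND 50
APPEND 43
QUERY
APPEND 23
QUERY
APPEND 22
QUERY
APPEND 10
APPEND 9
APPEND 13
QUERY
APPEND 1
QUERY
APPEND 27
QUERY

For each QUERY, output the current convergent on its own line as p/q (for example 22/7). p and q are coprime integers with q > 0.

129/16
2072/257
4462419/553495
102739366/12743251
2264728471/280905017
2713944311091/336623388899
2920959256246/362300434705
81579844229733/10118735125934

APPEND 8: p_0 = 8·1 + 0 = 8, q_0 = 8·0 + 1 = 1 → 8/1
APPEND 16: p_1 = 16·8 + 1 = 129, q_1 = 16·1 + 0 = 16 → 129/16
APPEND 16: p_2 = 16·129 + 8 = 2072, q_2 = 16·16 + 1 = 257 → 2072/257
APPEND 50: p_3 = 50·2072 + 129 = 103729, q_3 = 50·257 + 16 = 12866 → 103729/12866
APPEND 43: p_4 = 43·103729 + 2072 = 4462419, q_4 = 43·12866 + 257 = 553495 → 4462419/553495
APPEND 23: p_5 = 23·4462419 + 103729 = 102739366, q_5 = 23·553495 + 12866 = 12743251 → 102739366/12743251
APPEND 22: p_6 = 22·102739366 + 4462419 = 2264728471, q_6 = 22·12743251 + 553495 = 280905017 → 2264728471/280905017
APPEND 10: p_7 = 10·2264728471 + 102739366 = 22750024076, q_7 = 10·280905017 + 12743251 = 2821793421 → 22750024076/2821793421
APPEND 9: p_8 = 9·22750024076 + 2264728471 = 207014945155, q_8 = 9·2821793421 + 280905017 = 25677045806 → 207014945155/25677045806
APPEND 13: p_9 = 13·207014945155 + 22750024076 = 2713944311091, q_9 = 13·25677045806 + 2821793421 = 336623388899 → 2713944311091/336623388899
APPEND 1: p_10 = 1·2713944311091 + 207014945155 = 2920959256246, q_10 = 1·336623388899 + 25677045806 = 362300434705 → 2920959256246/362300434705
APPEND 27: p_11 = 27·2920959256246 + 2713944311091 = 81579844229733, q_11 = 27·362300434705 + 336623388899 = 10118735125934 → 81579844229733/10118735125934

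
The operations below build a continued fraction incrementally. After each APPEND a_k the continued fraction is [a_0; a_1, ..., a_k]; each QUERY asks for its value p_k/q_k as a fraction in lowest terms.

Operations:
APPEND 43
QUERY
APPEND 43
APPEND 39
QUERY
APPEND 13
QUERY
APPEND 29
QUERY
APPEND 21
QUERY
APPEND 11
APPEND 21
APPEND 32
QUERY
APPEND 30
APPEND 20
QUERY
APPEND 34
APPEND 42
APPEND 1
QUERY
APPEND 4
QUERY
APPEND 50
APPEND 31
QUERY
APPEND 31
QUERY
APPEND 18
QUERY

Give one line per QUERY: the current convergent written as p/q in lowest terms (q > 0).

APPEND 43: p_0 = 43·1 + 0 = 43, q_0 = 43·0 + 1 = 1 → 43/1
APPEND 43: p_1 = 43·43 + 1 = 1850, q_1 = 43·1 + 0 = 43 → 1850/43
APPEND 39: p_2 = 39·1850 + 43 = 72193, q_2 = 39·43 + 1 = 1678 → 72193/1678
APPEND 13: p_3 = 13·72193 + 1850 = 940359, q_3 = 13·1678 + 43 = 21857 → 940359/21857
APPEND 29: p_4 = 29·940359 + 72193 = 27342604, q_4 = 29·21857 + 1678 = 635531 → 27342604/635531
APPEND 21: p_5 = 21·27342604 + 940359 = 575135043, q_5 = 21·635531 + 21857 = 13368008 → 575135043/13368008
APPEND 11: p_6 = 11·575135043 + 27342604 = 6353828077, q_6 = 11·13368008 + 635531 = 147683619 → 6353828077/147683619
APPEND 21: p_7 = 21·6353828077 + 575135043 = 134005524660, q_7 = 21·147683619 + 13368008 = 3114724007 → 134005524660/3114724007
APPEND 32: p_8 = 32·134005524660 + 6353828077 = 4294530617197, q_8 = 32·3114724007 + 147683619 = 99818851843 → 4294530617197/99818851843
APPEND 30: p_9 = 30·4294530617197 + 134005524660 = 128969924040570, q_9 = 30·99818851843 + 3114724007 = 2997680279297 → 128969924040570/2997680279297
APPEND 20: p_10 = 20·128969924040570 + 4294530617197 = 2583693011428597, q_10 = 20·2997680279297 + 99818851843 = 60053424437783 → 2583693011428597/60053424437783
APPEND 34: p_11 = 34·2583693011428597 + 128969924040570 = 87974532312612868, q_11 = 34·60053424437783 + 2997680279297 = 2044814111163919 → 87974532312612868/2044814111163919
APPEND 42: p_12 = 42·87974532312612868 + 2583693011428597 = 3697514050141169053, q_12 = 42·2044814111163919 + 60053424437783 = 85942246093322381 → 3697514050141169053/85942246093322381
APPEND 1: p_13 = 1·3697514050141169053 + 87974532312612868 = 3785488582453781921, q_13 = 1·85942246093322381 + 2044814111163919 = 87987060204486300 → 3785488582453781921/87987060204486300
APPEND 4: p_14 = 4·3785488582453781921 + 3697514050141169053 = 18839468379956296737, q_14 = 4·87987060204486300 + 85942246093322381 = 437890486911267581 → 18839468379956296737/437890486911267581
APPEND 50: p_15 = 50·18839468379956296737 + 3785488582453781921 = 945758907580268618771, q_15 = 50·437890486911267581 + 87987060204486300 = 21982511405767865350 → 945758907580268618771/21982511405767865350
APPEND 31: p_16 = 31·945758907580268618771 + 18839468379956296737 = 29337365603368283478638, q_16 = 31·21982511405767865350 + 437890486911267581 = 681895744065715093431 → 29337365603368283478638/681895744065715093431
APPEND 31: p_17 = 31·29337365603368283478638 + 945758907580268618771 = 910404092611997056456549, q_17 = 31·681895744065715093431 + 21982511405767865350 = 21160750577442935761711 → 910404092611997056456549/21160750577442935761711
APPEND 18: p_18 = 18·910404092611997056456549 + 29337365603368283478638 = 16416611032619315299696520, q_18 = 18·21160750577442935761711 + 681895744065715093431 = 381575406138038558804229 → 16416611032619315299696520/381575406138038558804229

43/1
72193/1678
940359/21857
27342604/635531
575135043/13368008
4294530617197/99818851843
2583693011428597/60053424437783
3785488582453781921/87987060204486300
18839468379956296737/437890486911267581
29337365603368283478638/681895744065715093431
910404092611997056456549/21160750577442935761711
16416611032619315299696520/381575406138038558804229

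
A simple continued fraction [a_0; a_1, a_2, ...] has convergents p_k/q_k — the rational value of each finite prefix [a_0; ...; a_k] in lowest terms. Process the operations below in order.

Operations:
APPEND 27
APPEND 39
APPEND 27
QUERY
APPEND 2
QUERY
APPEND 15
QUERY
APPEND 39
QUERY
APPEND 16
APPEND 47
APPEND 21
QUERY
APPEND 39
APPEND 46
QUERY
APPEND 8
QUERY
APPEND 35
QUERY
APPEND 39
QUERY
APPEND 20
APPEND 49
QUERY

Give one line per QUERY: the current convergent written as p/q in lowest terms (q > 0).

APPEND 27: p_0 = 27·1 + 0 = 27, q_0 = 27·0 + 1 = 1 → 27/1
APPEND 39: p_1 = 39·27 + 1 = 1054, q_1 = 39·1 + 0 = 39 → 1054/39
APPEND 27: p_2 = 27·1054 + 27 = 28485, q_2 = 27·39 + 1 = 1054 → 28485/1054
APPEND 2: p_3 = 2·28485 + 1054 = 58024, q_3 = 2·1054 + 39 = 2147 → 58024/2147
APPEND 15: p_4 = 15·58024 + 28485 = 898845, q_4 = 15·2147 + 1054 = 33259 → 898845/33259
APPEND 39: p_5 = 39·898845 + 58024 = 35112979, q_5 = 39·33259 + 2147 = 1299248 → 35112979/1299248
APPEND 16: p_6 = 16·35112979 + 898845 = 562706509, q_6 = 16·1299248 + 33259 = 20821227 → 562706509/20821227
APPEND 47: p_7 = 47·562706509 + 35112979 = 26482318902, q_7 = 47·20821227 + 1299248 = 979896917 → 26482318902/979896917
APPEND 21: p_8 = 21·26482318902 + 562706509 = 556691403451, q_8 = 21·979896917 + 20821227 = 20598656484 → 556691403451/20598656484
APPEND 39: p_9 = 39·556691403451 + 26482318902 = 21737447053491, q_9 = 39·20598656484 + 979896917 = 804327499793 → 21737447053491/804327499793
APPEND 46: p_10 = 46·21737447053491 + 556691403451 = 1000479255864037, q_10 = 46·804327499793 + 20598656484 = 37019663646962 → 1000479255864037/37019663646962
APPEND 8: p_11 = 8·1000479255864037 + 21737447053491 = 8025571493965787, q_11 = 8·37019663646962 + 804327499793 = 296961636675489 → 8025571493965787/296961636675489
APPEND 35: p_12 = 35·8025571493965787 + 1000479255864037 = 281895481544666582, q_12 = 35·296961636675489 + 37019663646962 = 10430676947289077 → 281895481544666582/10430676947289077
APPEND 39: p_13 = 39·281895481544666582 + 8025571493965787 = 11001949351735962485, q_13 = 39·10430676947289077 + 296961636675489 = 407093362580949492 → 11001949351735962485/407093362580949492
APPEND 20: p_14 = 20·11001949351735962485 + 281895481544666582 = 220320882516263916282, q_14 = 20·407093362580949492 + 10430676947289077 = 8152297928566278917 → 220320882516263916282/8152297928566278917
APPEND 49: p_15 = 49·220320882516263916282 + 11001949351735962485 = 10806725192648667860303, q_15 = 49·8152297928566278917 + 407093362580949492 = 399869691862328616425 → 10806725192648667860303/399869691862328616425

28485/1054
58024/2147
898845/33259
35112979/1299248
556691403451/20598656484
1000479255864037/37019663646962
8025571493965787/296961636675489
281895481544666582/10430676947289077
11001949351735962485/407093362580949492
10806725192648667860303/399869691862328616425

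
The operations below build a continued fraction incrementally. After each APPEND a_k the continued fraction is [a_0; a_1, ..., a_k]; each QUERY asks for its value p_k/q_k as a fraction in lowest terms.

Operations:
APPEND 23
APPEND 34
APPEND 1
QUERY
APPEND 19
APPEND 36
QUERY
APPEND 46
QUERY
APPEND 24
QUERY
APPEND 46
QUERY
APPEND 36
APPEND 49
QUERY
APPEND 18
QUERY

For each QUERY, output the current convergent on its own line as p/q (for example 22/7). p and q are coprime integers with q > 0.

806/35
580298/25199
26709805/1159853
641615618/27861671
29541028233/1282796719
52171353996527/2265501430914
940148490569492/40825234300007

APPEND 23: p_0 = 23·1 + 0 = 23, q_0 = 23·0 + 1 = 1 → 23/1
APPEND 34: p_1 = 34·23 + 1 = 783, q_1 = 34·1 + 0 = 34 → 783/34
APPEND 1: p_2 = 1·783 + 23 = 806, q_2 = 1·34 + 1 = 35 → 806/35
APPEND 19: p_3 = 19·806 + 783 = 16097, q_3 = 19·35 + 34 = 699 → 16097/699
APPEND 36: p_4 = 36·16097 + 806 = 580298, q_4 = 36·699 + 35 = 25199 → 580298/25199
APPEND 46: p_5 = 46·580298 + 16097 = 26709805, q_5 = 46·25199 + 699 = 1159853 → 26709805/1159853
APPEND 24: p_6 = 24·26709805 + 580298 = 641615618, q_6 = 24·1159853 + 25199 = 27861671 → 641615618/27861671
APPEND 46: p_7 = 46·641615618 + 26709805 = 29541028233, q_7 = 46·27861671 + 1159853 = 1282796719 → 29541028233/1282796719
APPEND 36: p_8 = 36·29541028233 + 641615618 = 1064118632006, q_8 = 36·1282796719 + 27861671 = 46208543555 → 1064118632006/46208543555
APPEND 49: p_9 = 49·1064118632006 + 29541028233 = 52171353996527, q_9 = 49·46208543555 + 1282796719 = 2265501430914 → 52171353996527/2265501430914
APPEND 18: p_10 = 18·52171353996527 + 1064118632006 = 940148490569492, q_10 = 18·2265501430914 + 46208543555 = 40825234300007 → 940148490569492/40825234300007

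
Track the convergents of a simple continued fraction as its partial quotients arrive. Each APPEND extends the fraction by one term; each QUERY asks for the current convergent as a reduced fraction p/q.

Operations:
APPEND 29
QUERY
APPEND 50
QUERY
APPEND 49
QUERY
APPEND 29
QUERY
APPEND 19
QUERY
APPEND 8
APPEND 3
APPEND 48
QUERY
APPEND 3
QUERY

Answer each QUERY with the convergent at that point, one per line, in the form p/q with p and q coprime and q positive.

APPEND 29: p_0 = 29·1 + 0 = 29, q_0 = 29·0 + 1 = 1 → 29/1
APPEND 50: p_1 = 50·29 + 1 = 1451, q_1 = 50·1 + 0 = 50 → 1451/50
APPEND 49: p_2 = 49·1451 + 29 = 71128, q_2 = 49·50 + 1 = 2451 → 71128/2451
APPEND 29: p_3 = 29·71128 + 1451 = 2064163, q_3 = 29·2451 + 50 = 71129 → 2064163/71129
APPEND 19: p_4 = 19·2064163 + 71128 = 39290225, q_4 = 19·71129 + 2451 = 1353902 → 39290225/1353902
APPEND 8: p_5 = 8·39290225 + 2064163 = 316385963, q_5 = 8·1353902 + 71129 = 10902345 → 316385963/10902345
APPEND 3: p_6 = 3·316385963 + 39290225 = 988448114, q_6 = 3·10902345 + 1353902 = 34060937 → 988448114/34060937
APPEND 48: p_7 = 48·988448114 + 316385963 = 47761895435, q_7 = 48·34060937 + 10902345 = 1645827321 → 47761895435/1645827321
APPEND 3: p_8 = 3·47761895435 + 988448114 = 144274134419, q_8 = 3·1645827321 + 34060937 = 4971542900 → 144274134419/4971542900

29/1
1451/50
71128/2451
2064163/71129
39290225/1353902
47761895435/1645827321
144274134419/4971542900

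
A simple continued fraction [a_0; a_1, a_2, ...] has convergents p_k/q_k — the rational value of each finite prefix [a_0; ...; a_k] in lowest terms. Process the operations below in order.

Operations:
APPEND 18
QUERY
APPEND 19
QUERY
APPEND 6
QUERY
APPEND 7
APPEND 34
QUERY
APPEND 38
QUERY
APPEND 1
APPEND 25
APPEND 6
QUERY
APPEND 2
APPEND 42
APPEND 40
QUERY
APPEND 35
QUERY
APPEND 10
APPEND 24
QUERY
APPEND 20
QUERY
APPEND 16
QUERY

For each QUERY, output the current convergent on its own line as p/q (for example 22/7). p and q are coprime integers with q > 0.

18/1
343/19
2076/115
507826/28131
19312263/1069802
3108707017/172206695
11441224426162/633786147877
400728717220611/22198350506104
96850210236395139/5365013339520112
1941022933124535052/107522884081611157
31153217140228955971/1725731158645298624

APPEND 18: p_0 = 18·1 + 0 = 18, q_0 = 18·0 + 1 = 1 → 18/1
APPEND 19: p_1 = 19·18 + 1 = 343, q_1 = 19·1 + 0 = 19 → 343/19
APPEND 6: p_2 = 6·343 + 18 = 2076, q_2 = 6·19 + 1 = 115 → 2076/115
APPEND 7: p_3 = 7·2076 + 343 = 14875, q_3 = 7·115 + 19 = 824 → 14875/824
APPEND 34: p_4 = 34·14875 + 2076 = 507826, q_4 = 34·824 + 115 = 28131 → 507826/28131
APPEND 38: p_5 = 38·507826 + 14875 = 19312263, q_5 = 38·28131 + 824 = 1069802 → 19312263/1069802
APPEND 1: p_6 = 1·19312263 + 507826 = 19820089, q_6 = 1·1069802 + 28131 = 1097933 → 19820089/1097933
APPEND 25: p_7 = 25·19820089 + 19312263 = 514814488, q_7 = 25·1097933 + 1069802 = 28518127 → 514814488/28518127
APPEND 6: p_8 = 6·514814488 + 19820089 = 3108707017, q_8 = 6·28518127 + 1097933 = 172206695 → 3108707017/172206695
APPEND 2: p_9 = 2·3108707017 + 514814488 = 6732228522, q_9 = 2·172206695 + 28518127 = 372931517 → 6732228522/372931517
APPEND 42: p_10 = 42·6732228522 + 3108707017 = 285862304941, q_10 = 42·372931517 + 172206695 = 15835330409 → 285862304941/15835330409
APPEND 40: p_11 = 40·285862304941 + 6732228522 = 11441224426162, q_11 = 40·15835330409 + 372931517 = 633786147877 → 11441224426162/633786147877
APPEND 35: p_12 = 35·11441224426162 + 285862304941 = 400728717220611, q_12 = 35·633786147877 + 15835330409 = 22198350506104 → 400728717220611/22198350506104
APPEND 10: p_13 = 10·400728717220611 + 11441224426162 = 4018728396632272, q_13 = 10·22198350506104 + 633786147877 = 222617291208917 → 4018728396632272/222617291208917
APPEND 24: p_14 = 24·4018728396632272 + 400728717220611 = 96850210236395139, q_14 = 24·222617291208917 + 22198350506104 = 5365013339520112 → 96850210236395139/5365013339520112
APPEND 20: p_15 = 20·96850210236395139 + 4018728396632272 = 1941022933124535052, q_15 = 20·5365013339520112 + 222617291208917 = 107522884081611157 → 1941022933124535052/107522884081611157
APPEND 16: p_16 = 16·1941022933124535052 + 96850210236395139 = 31153217140228955971, q_16 = 16·107522884081611157 + 5365013339520112 = 1725731158645298624 → 31153217140228955971/1725731158645298624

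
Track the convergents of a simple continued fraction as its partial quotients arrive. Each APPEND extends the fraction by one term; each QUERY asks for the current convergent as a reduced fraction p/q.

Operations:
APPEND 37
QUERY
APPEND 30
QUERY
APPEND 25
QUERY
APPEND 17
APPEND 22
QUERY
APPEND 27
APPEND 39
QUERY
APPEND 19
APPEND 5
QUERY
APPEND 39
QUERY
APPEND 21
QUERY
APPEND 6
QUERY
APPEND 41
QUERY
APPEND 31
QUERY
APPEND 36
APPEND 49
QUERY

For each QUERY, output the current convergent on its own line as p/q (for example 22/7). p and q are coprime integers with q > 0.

37/1
1111/30
27812/751
10453942/282285
11036937553/298027473
1060959656833/28648809868
41587411160343/1122973741331
874396594024036/23611097377819
5287966975304559/142789558008245
217681042581510955/5877982975715864
6753400287002144164/182360261805200029
11930417877645278486255/322153883251988128521

APPEND 37: p_0 = 37·1 + 0 = 37, q_0 = 37·0 + 1 = 1 → 37/1
APPEND 30: p_1 = 30·37 + 1 = 1111, q_1 = 30·1 + 0 = 30 → 1111/30
APPEND 25: p_2 = 25·1111 + 37 = 27812, q_2 = 25·30 + 1 = 751 → 27812/751
APPEND 17: p_3 = 17·27812 + 1111 = 473915, q_3 = 17·751 + 30 = 12797 → 473915/12797
APPEND 22: p_4 = 22·473915 + 27812 = 10453942, q_4 = 22·12797 + 751 = 282285 → 10453942/282285
APPEND 27: p_5 = 27·10453942 + 473915 = 282730349, q_5 = 27·282285 + 12797 = 7634492 → 282730349/7634492
APPEND 39: p_6 = 39·282730349 + 10453942 = 11036937553, q_6 = 39·7634492 + 282285 = 298027473 → 11036937553/298027473
APPEND 19: p_7 = 19·11036937553 + 282730349 = 209984543856, q_7 = 19·298027473 + 7634492 = 5670156479 → 209984543856/5670156479
APPEND 5: p_8 = 5·209984543856 + 11036937553 = 1060959656833, q_8 = 5·5670156479 + 298027473 = 28648809868 → 1060959656833/28648809868
APPEND 39: p_9 = 39·1060959656833 + 209984543856 = 41587411160343, q_9 = 39·28648809868 + 5670156479 = 1122973741331 → 41587411160343/1122973741331
APPEND 21: p_10 = 21·41587411160343 + 1060959656833 = 874396594024036, q_10 = 21·1122973741331 + 28648809868 = 23611097377819 → 874396594024036/23611097377819
APPEND 6: p_11 = 6·874396594024036 + 41587411160343 = 5287966975304559, q_11 = 6·23611097377819 + 1122973741331 = 142789558008245 → 5287966975304559/142789558008245
APPEND 41: p_12 = 41·5287966975304559 + 874396594024036 = 217681042581510955, q_12 = 41·142789558008245 + 23611097377819 = 5877982975715864 → 217681042581510955/5877982975715864
APPEND 31: p_13 = 31·217681042581510955 + 5287966975304559 = 6753400287002144164, q_13 = 31·5877982975715864 + 142789558008245 = 182360261805200029 → 6753400287002144164/182360261805200029
APPEND 36: p_14 = 36·6753400287002144164 + 217681042581510955 = 243340091374658700859, q_14 = 36·182360261805200029 + 5877982975715864 = 6570847407962916908 → 243340091374658700859/6570847407962916908
APPEND 49: p_15 = 49·243340091374658700859 + 6753400287002144164 = 11930417877645278486255, q_15 = 49·6570847407962916908 + 182360261805200029 = 322153883251988128521 → 11930417877645278486255/322153883251988128521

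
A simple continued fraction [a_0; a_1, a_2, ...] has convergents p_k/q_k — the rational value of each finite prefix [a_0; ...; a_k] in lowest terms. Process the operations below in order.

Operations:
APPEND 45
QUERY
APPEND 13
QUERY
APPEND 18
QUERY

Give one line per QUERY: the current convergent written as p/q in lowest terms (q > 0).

45/1
586/13
10593/235

APPEND 45: p_0 = 45·1 + 0 = 45, q_0 = 45·0 + 1 = 1 → 45/1
APPEND 13: p_1 = 13·45 + 1 = 586, q_1 = 13·1 + 0 = 13 → 586/13
APPEND 18: p_2 = 18·586 + 45 = 10593, q_2 = 18·13 + 1 = 235 → 10593/235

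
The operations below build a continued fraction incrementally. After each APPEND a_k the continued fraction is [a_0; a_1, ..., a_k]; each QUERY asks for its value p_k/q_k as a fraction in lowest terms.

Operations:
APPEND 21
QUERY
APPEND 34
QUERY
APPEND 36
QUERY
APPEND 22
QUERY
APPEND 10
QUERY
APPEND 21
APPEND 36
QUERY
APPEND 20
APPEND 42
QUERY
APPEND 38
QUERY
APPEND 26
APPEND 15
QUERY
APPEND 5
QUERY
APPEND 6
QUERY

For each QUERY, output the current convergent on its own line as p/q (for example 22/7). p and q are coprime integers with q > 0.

APPEND 21: p_0 = 21·1 + 0 = 21, q_0 = 21·0 + 1 = 1 → 21/1
APPEND 34: p_1 = 34·21 + 1 = 715, q_1 = 34·1 + 0 = 34 → 715/34
APPEND 36: p_2 = 36·715 + 21 = 25761, q_2 = 36·34 + 1 = 1225 → 25761/1225
APPEND 22: p_3 = 22·25761 + 715 = 567457, q_3 = 22·1225 + 34 = 26984 → 567457/26984
APPEND 10: p_4 = 10·567457 + 25761 = 5700331, q_4 = 10·26984 + 1225 = 271065 → 5700331/271065
APPEND 21: p_5 = 21·5700331 + 567457 = 120274408, q_5 = 21·271065 + 26984 = 5719349 → 120274408/5719349
APPEND 36: p_6 = 36·120274408 + 5700331 = 4335579019, q_6 = 36·5719349 + 271065 = 206167629 → 4335579019/206167629
APPEND 20: p_7 = 20·4335579019 + 120274408 = 86831854788, q_7 = 20·206167629 + 5719349 = 4129071929 → 86831854788/4129071929
APPEND 42: p_8 = 42·86831854788 + 4335579019 = 3651273480115, q_8 = 42·4129071929 + 206167629 = 173627188647 → 3651273480115/173627188647
APPEND 38: p_9 = 38·3651273480115 + 86831854788 = 138835224099158, q_9 = 38·173627188647 + 4129071929 = 6601962240515 → 138835224099158/6601962240515
APPEND 26: p_10 = 26·138835224099158 + 3651273480115 = 3613367100058223, q_10 = 26·6601962240515 + 173627188647 = 171824645442037 → 3613367100058223/171824645442037
APPEND 15: p_11 = 15·3613367100058223 + 138835224099158 = 54339341724972503, q_11 = 15·171824645442037 + 6601962240515 = 2583971643871070 → 54339341724972503/2583971643871070
APPEND 5: p_12 = 5·54339341724972503 + 3613367100058223 = 275310075724920738, q_12 = 5·2583971643871070 + 171824645442037 = 13091682864797387 → 275310075724920738/13091682864797387
APPEND 6: p_13 = 6·275310075724920738 + 54339341724972503 = 1706199796074496931, q_13 = 6·13091682864797387 + 2583971643871070 = 81134068832655392 → 1706199796074496931/81134068832655392

21/1
715/34
25761/1225
567457/26984
5700331/271065
4335579019/206167629
3651273480115/173627188647
138835224099158/6601962240515
54339341724972503/2583971643871070
275310075724920738/13091682864797387
1706199796074496931/81134068832655392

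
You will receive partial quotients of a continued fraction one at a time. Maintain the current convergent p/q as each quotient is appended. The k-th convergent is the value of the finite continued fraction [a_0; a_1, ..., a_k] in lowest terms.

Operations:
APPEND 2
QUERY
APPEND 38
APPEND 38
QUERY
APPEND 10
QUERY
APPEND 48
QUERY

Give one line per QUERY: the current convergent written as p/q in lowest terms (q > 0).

2/1
2928/1445
29357/14488
1412064/696869

APPEND 2: p_0 = 2·1 + 0 = 2, q_0 = 2·0 + 1 = 1 → 2/1
APPEND 38: p_1 = 38·2 + 1 = 77, q_1 = 38·1 + 0 = 38 → 77/38
APPEND 38: p_2 = 38·77 + 2 = 2928, q_2 = 38·38 + 1 = 1445 → 2928/1445
APPEND 10: p_3 = 10·2928 + 77 = 29357, q_3 = 10·1445 + 38 = 14488 → 29357/14488
APPEND 48: p_4 = 48·29357 + 2928 = 1412064, q_4 = 48·14488 + 1445 = 696869 → 1412064/696869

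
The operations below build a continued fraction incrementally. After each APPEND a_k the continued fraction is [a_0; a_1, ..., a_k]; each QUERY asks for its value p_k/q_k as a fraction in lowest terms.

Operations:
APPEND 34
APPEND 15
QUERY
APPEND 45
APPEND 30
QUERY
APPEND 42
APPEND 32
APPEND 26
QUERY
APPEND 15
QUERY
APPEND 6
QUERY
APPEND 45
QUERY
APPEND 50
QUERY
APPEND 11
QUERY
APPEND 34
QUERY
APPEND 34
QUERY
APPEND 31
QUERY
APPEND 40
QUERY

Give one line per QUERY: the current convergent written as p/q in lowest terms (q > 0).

APPEND 34: p_0 = 34·1 + 0 = 34, q_0 = 34·0 + 1 = 1 → 34/1
APPEND 15: p_1 = 15·34 + 1 = 511, q_1 = 15·1 + 0 = 15 → 511/15
APPEND 45: p_2 = 45·511 + 34 = 23029, q_2 = 45·15 + 1 = 676 → 23029/676
APPEND 30: p_3 = 30·23029 + 511 = 691381, q_3 = 30·676 + 15 = 20295 → 691381/20295
APPEND 42: p_4 = 42·691381 + 23029 = 29061031, q_4 = 42·20295 + 676 = 853066 → 29061031/853066
APPEND 32: p_5 = 32·29061031 + 691381 = 930644373, q_5 = 32·853066 + 20295 = 27318407 → 930644373/27318407
APPEND 26: p_6 = 26·930644373 + 29061031 = 24225814729, q_6 = 26·27318407 + 853066 = 711131648 → 24225814729/711131648
APPEND 15: p_7 = 15·24225814729 + 930644373 = 364317865308, q_7 = 15·711131648 + 27318407 = 10694293127 → 364317865308/10694293127
APPEND 6: p_8 = 6·364317865308 + 24225814729 = 2210133006577, q_8 = 6·10694293127 + 711131648 = 64876890410 → 2210133006577/64876890410
APPEND 45: p_9 = 45·2210133006577 + 364317865308 = 99820303161273, q_9 = 45·64876890410 + 10694293127 = 2930154361577 → 99820303161273/2930154361577
APPEND 50: p_10 = 50·99820303161273 + 2210133006577 = 4993225291070227, q_10 = 50·2930154361577 + 64876890410 = 146572594969260 → 4993225291070227/146572594969260
APPEND 11: p_11 = 11·4993225291070227 + 99820303161273 = 55025298504933770, q_11 = 11·146572594969260 + 2930154361577 = 1615228699023437 → 55025298504933770/1615228699023437
APPEND 34: p_12 = 34·55025298504933770 + 4993225291070227 = 1875853374458818407, q_12 = 34·1615228699023437 + 146572594969260 = 55064348361766118 → 1875853374458818407/55064348361766118
APPEND 34: p_13 = 34·1875853374458818407 + 55025298504933770 = 63834040030104759608, q_13 = 34·55064348361766118 + 1615228699023437 = 1873803072999071449 → 63834040030104759608/1873803072999071449
APPEND 31: p_14 = 31·63834040030104759608 + 1875853374458818407 = 1980731094307706366255, q_14 = 31·1873803072999071449 + 55064348361766118 = 58142959611332981037 → 1980731094307706366255/58142959611332981037
APPEND 40: p_15 = 40·1980731094307706366255 + 63834040030104759608 = 79293077812338359409808, q_15 = 40·58142959611332981037 + 1873803072999071449 = 2327592187526318312929 → 79293077812338359409808/2327592187526318312929

511/15
691381/20295
24225814729/711131648
364317865308/10694293127
2210133006577/64876890410
99820303161273/2930154361577
4993225291070227/146572594969260
55025298504933770/1615228699023437
1875853374458818407/55064348361766118
63834040030104759608/1873803072999071449
1980731094307706366255/58142959611332981037
79293077812338359409808/2327592187526318312929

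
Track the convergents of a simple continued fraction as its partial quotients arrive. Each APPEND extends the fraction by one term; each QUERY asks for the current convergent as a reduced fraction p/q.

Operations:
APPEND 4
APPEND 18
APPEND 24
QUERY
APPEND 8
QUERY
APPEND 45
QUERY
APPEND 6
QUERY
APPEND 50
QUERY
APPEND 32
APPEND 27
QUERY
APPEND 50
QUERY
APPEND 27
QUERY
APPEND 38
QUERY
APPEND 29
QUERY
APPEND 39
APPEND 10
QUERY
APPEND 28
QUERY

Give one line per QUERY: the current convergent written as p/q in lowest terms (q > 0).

1756/433
14121/3482
637201/157123
3837327/946220
192503551/47468123
166619179444/41085474335
8337122923159/2055793642906
225268938104737/55547513832797
8568556770903165/2112861319289192
248713415294296522/61328525773219365
97332630947778971752/24000582190521663635
2735022058291059676579/674410226701081426207

APPEND 4: p_0 = 4·1 + 0 = 4, q_0 = 4·0 + 1 = 1 → 4/1
APPEND 18: p_1 = 18·4 + 1 = 73, q_1 = 18·1 + 0 = 18 → 73/18
APPEND 24: p_2 = 24·73 + 4 = 1756, q_2 = 24·18 + 1 = 433 → 1756/433
APPEND 8: p_3 = 8·1756 + 73 = 14121, q_3 = 8·433 + 18 = 3482 → 14121/3482
APPEND 45: p_4 = 45·14121 + 1756 = 637201, q_4 = 45·3482 + 433 = 157123 → 637201/157123
APPEND 6: p_5 = 6·637201 + 14121 = 3837327, q_5 = 6·157123 + 3482 = 946220 → 3837327/946220
APPEND 50: p_6 = 50·3837327 + 637201 = 192503551, q_6 = 50·946220 + 157123 = 47468123 → 192503551/47468123
APPEND 32: p_7 = 32·192503551 + 3837327 = 6163950959, q_7 = 32·47468123 + 946220 = 1519926156 → 6163950959/1519926156
APPEND 27: p_8 = 27·6163950959 + 192503551 = 166619179444, q_8 = 27·1519926156 + 47468123 = 41085474335 → 166619179444/41085474335
APPEND 50: p_9 = 50·166619179444 + 6163950959 = 8337122923159, q_9 = 50·41085474335 + 1519926156 = 2055793642906 → 8337122923159/2055793642906
APPEND 27: p_10 = 27·8337122923159 + 166619179444 = 225268938104737, q_10 = 27·2055793642906 + 41085474335 = 55547513832797 → 225268938104737/55547513832797
APPEND 38: p_11 = 38·225268938104737 + 8337122923159 = 8568556770903165, q_11 = 38·55547513832797 + 2055793642906 = 2112861319289192 → 8568556770903165/2112861319289192
APPEND 29: p_12 = 29·8568556770903165 + 225268938104737 = 248713415294296522, q_12 = 29·2112861319289192 + 55547513832797 = 61328525773219365 → 248713415294296522/61328525773219365
APPEND 39: p_13 = 39·248713415294296522 + 8568556770903165 = 9708391753248467523, q_13 = 39·61328525773219365 + 2112861319289192 = 2393925366474844427 → 9708391753248467523/2393925366474844427
APPEND 10: p_14 = 10·9708391753248467523 + 248713415294296522 = 97332630947778971752, q_14 = 10·2393925366474844427 + 61328525773219365 = 24000582190521663635 → 97332630947778971752/24000582190521663635
APPEND 28: p_15 = 28·97332630947778971752 + 9708391753248467523 = 2735022058291059676579, q_15 = 28·24000582190521663635 + 2393925366474844427 = 674410226701081426207 → 2735022058291059676579/674410226701081426207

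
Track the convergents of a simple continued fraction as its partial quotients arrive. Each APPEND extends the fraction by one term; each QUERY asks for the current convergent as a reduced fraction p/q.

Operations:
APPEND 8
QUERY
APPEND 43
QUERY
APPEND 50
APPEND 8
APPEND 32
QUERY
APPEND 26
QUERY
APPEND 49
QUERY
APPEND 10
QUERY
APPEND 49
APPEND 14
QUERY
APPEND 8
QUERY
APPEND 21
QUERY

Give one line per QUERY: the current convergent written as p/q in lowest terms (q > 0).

APPEND 8: p_0 = 8·1 + 0 = 8, q_0 = 8·0 + 1 = 1 → 8/1
APPEND 43: p_1 = 43·8 + 1 = 345, q_1 = 43·1 + 0 = 43 → 345/43
APPEND 50: p_2 = 50·345 + 8 = 17258, q_2 = 50·43 + 1 = 2151 → 17258/2151
APPEND 8: p_3 = 8·17258 + 345 = 138409, q_3 = 8·2151 + 43 = 17251 → 138409/17251
APPEND 32: p_4 = 32·138409 + 17258 = 4446346, q_4 = 32·17251 + 2151 = 554183 → 4446346/554183
APPEND 26: p_5 = 26·4446346 + 138409 = 115743405, q_5 = 26·554183 + 17251 = 14426009 → 115743405/14426009
APPEND 49: p_6 = 49·115743405 + 4446346 = 5675873191, q_6 = 49·14426009 + 554183 = 707428624 → 5675873191/707428624
APPEND 10: p_7 = 10·5675873191 + 115743405 = 56874475315, q_7 = 10·707428624 + 14426009 = 7088712249 → 56874475315/7088712249
APPEND 49: p_8 = 49·56874475315 + 5675873191 = 2792525163626, q_8 = 49·7088712249 + 707428624 = 348054328825 → 2792525163626/348054328825
APPEND 14: p_9 = 14·2792525163626 + 56874475315 = 39152226766079, q_9 = 14·348054328825 + 7088712249 = 4879849315799 → 39152226766079/4879849315799
APPEND 8: p_10 = 8·39152226766079 + 2792525163626 = 316010339292258, q_10 = 8·4879849315799 + 348054328825 = 39386848855217 → 316010339292258/39386848855217
APPEND 21: p_11 = 21·316010339292258 + 39152226766079 = 6675369351903497, q_11 = 21·39386848855217 + 4879849315799 = 832003675275356 → 6675369351903497/832003675275356

8/1
345/43
4446346/554183
115743405/14426009
5675873191/707428624
56874475315/7088712249
39152226766079/4879849315799
316010339292258/39386848855217
6675369351903497/832003675275356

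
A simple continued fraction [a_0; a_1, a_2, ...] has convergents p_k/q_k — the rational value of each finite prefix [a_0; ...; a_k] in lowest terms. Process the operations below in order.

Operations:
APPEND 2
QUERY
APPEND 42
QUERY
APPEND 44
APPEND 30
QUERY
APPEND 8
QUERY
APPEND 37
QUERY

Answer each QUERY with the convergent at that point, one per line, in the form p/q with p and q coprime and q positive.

2/1
85/42
112345/55512
902502/445945
33504919/16555477

APPEND 2: p_0 = 2·1 + 0 = 2, q_0 = 2·0 + 1 = 1 → 2/1
APPEND 42: p_1 = 42·2 + 1 = 85, q_1 = 42·1 + 0 = 42 → 85/42
APPEND 44: p_2 = 44·85 + 2 = 3742, q_2 = 44·42 + 1 = 1849 → 3742/1849
APPEND 30: p_3 = 30·3742 + 85 = 112345, q_3 = 30·1849 + 42 = 55512 → 112345/55512
APPEND 8: p_4 = 8·112345 + 3742 = 902502, q_4 = 8·55512 + 1849 = 445945 → 902502/445945
APPEND 37: p_5 = 37·902502 + 112345 = 33504919, q_5 = 37·445945 + 55512 = 16555477 → 33504919/16555477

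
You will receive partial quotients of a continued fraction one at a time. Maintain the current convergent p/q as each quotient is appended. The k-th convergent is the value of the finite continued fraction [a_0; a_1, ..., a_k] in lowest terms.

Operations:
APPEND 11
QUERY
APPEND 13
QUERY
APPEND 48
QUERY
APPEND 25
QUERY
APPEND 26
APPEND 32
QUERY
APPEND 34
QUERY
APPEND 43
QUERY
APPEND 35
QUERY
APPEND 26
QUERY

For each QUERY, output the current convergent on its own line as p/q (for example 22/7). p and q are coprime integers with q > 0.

APPEND 11: p_0 = 11·1 + 0 = 11, q_0 = 11·0 + 1 = 1 → 11/1
APPEND 13: p_1 = 13·11 + 1 = 144, q_1 = 13·1 + 0 = 13 → 144/13
APPEND 48: p_2 = 48·144 + 11 = 6923, q_2 = 48·13 + 1 = 625 → 6923/625
APPEND 25: p_3 = 25·6923 + 144 = 173219, q_3 = 25·625 + 13 = 15638 → 173219/15638
APPEND 26: p_4 = 26·173219 + 6923 = 4510617, q_4 = 26·15638 + 625 = 407213 → 4510617/407213
APPEND 32: p_5 = 32·4510617 + 173219 = 144512963, q_5 = 32·407213 + 15638 = 13046454 → 144512963/13046454
APPEND 34: p_6 = 34·144512963 + 4510617 = 4917951359, q_6 = 34·13046454 + 407213 = 443986649 → 4917951359/443986649
APPEND 43: p_7 = 43·4917951359 + 144512963 = 211616421400, q_7 = 43·443986649 + 13046454 = 19104472361 → 211616421400/19104472361
APPEND 35: p_8 = 35·211616421400 + 4917951359 = 7411492700359, q_8 = 35·19104472361 + 443986649 = 669100519284 → 7411492700359/669100519284
APPEND 26: p_9 = 26·7411492700359 + 211616421400 = 192910426630734, q_9 = 26·669100519284 + 19104472361 = 17415717973745 → 192910426630734/17415717973745

11/1
144/13
6923/625
173219/15638
144512963/13046454
4917951359/443986649
211616421400/19104472361
7411492700359/669100519284
192910426630734/17415717973745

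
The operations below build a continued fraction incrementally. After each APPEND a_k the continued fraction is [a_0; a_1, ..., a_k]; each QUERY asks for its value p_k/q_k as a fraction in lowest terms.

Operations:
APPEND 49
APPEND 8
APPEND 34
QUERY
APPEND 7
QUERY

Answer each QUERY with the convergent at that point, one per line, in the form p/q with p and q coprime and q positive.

APPEND 49: p_0 = 49·1 + 0 = 49, q_0 = 49·0 + 1 = 1 → 49/1
APPEND 8: p_1 = 8·49 + 1 = 393, q_1 = 8·1 + 0 = 8 → 393/8
APPEND 34: p_2 = 34·393 + 49 = 13411, q_2 = 34·8 + 1 = 273 → 13411/273
APPEND 7: p_3 = 7·13411 + 393 = 94270, q_3 = 7·273 + 8 = 1919 → 94270/1919

13411/273
94270/1919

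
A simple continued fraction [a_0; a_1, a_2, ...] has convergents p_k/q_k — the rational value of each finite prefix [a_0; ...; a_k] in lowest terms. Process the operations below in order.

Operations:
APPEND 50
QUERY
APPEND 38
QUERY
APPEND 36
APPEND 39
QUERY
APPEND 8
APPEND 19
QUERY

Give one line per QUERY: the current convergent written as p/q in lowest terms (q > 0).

APPEND 50: p_0 = 50·1 + 0 = 50, q_0 = 50·0 + 1 = 1 → 50/1
APPEND 38: p_1 = 38·50 + 1 = 1901, q_1 = 38·1 + 0 = 38 → 1901/38
APPEND 36: p_2 = 36·1901 + 50 = 68486, q_2 = 36·38 + 1 = 1369 → 68486/1369
APPEND 39: p_3 = 39·68486 + 1901 = 2672855, q_3 = 39·1369 + 38 = 53429 → 2672855/53429
APPEND 8: p_4 = 8·2672855 + 68486 = 21451326, q_4 = 8·53429 + 1369 = 428801 → 21451326/428801
APPEND 19: p_5 = 19·21451326 + 2672855 = 410248049, q_5 = 19·428801 + 53429 = 8200648 → 410248049/8200648

50/1
1901/38
2672855/53429
410248049/8200648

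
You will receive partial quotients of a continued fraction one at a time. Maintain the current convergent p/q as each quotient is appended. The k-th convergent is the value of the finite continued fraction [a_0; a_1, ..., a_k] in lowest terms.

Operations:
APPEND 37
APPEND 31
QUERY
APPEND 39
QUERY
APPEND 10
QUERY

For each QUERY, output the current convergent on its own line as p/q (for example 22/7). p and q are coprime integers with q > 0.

APPEND 37: p_0 = 37·1 + 0 = 37, q_0 = 37·0 + 1 = 1 → 37/1
APPEND 31: p_1 = 31·37 + 1 = 1148, q_1 = 31·1 + 0 = 31 → 1148/31
APPEND 39: p_2 = 39·1148 + 37 = 44809, q_2 = 39·31 + 1 = 1210 → 44809/1210
APPEND 10: p_3 = 10·44809 + 1148 = 449238, q_3 = 10·1210 + 31 = 12131 → 449238/12131

1148/31
44809/1210
449238/12131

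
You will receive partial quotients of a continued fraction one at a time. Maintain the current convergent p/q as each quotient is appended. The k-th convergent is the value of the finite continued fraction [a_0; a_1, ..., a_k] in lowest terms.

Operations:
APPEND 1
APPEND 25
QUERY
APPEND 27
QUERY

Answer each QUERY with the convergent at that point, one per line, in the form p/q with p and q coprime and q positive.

APPEND 1: p_0 = 1·1 + 0 = 1, q_0 = 1·0 + 1 = 1 → 1/1
APPEND 25: p_1 = 25·1 + 1 = 26, q_1 = 25·1 + 0 = 25 → 26/25
APPEND 27: p_2 = 27·26 + 1 = 703, q_2 = 27·25 + 1 = 676 → 703/676

26/25
703/676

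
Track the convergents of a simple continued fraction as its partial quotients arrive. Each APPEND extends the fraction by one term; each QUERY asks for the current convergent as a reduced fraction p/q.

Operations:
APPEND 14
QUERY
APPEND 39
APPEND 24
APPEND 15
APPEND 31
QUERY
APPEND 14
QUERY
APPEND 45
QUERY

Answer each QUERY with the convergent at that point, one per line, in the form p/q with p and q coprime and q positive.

14/1
6141129/437851
86173483/6144008
3883947864/276918211

APPEND 14: p_0 = 14·1 + 0 = 14, q_0 = 14·0 + 1 = 1 → 14/1
APPEND 39: p_1 = 39·14 + 1 = 547, q_1 = 39·1 + 0 = 39 → 547/39
APPEND 24: p_2 = 24·547 + 14 = 13142, q_2 = 24·39 + 1 = 937 → 13142/937
APPEND 15: p_3 = 15·13142 + 547 = 197677, q_3 = 15·937 + 39 = 14094 → 197677/14094
APPEND 31: p_4 = 31·197677 + 13142 = 6141129, q_4 = 31·14094 + 937 = 437851 → 6141129/437851
APPEND 14: p_5 = 14·6141129 + 197677 = 86173483, q_5 = 14·437851 + 14094 = 6144008 → 86173483/6144008
APPEND 45: p_6 = 45·86173483 + 6141129 = 3883947864, q_6 = 45·6144008 + 437851 = 276918211 → 3883947864/276918211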